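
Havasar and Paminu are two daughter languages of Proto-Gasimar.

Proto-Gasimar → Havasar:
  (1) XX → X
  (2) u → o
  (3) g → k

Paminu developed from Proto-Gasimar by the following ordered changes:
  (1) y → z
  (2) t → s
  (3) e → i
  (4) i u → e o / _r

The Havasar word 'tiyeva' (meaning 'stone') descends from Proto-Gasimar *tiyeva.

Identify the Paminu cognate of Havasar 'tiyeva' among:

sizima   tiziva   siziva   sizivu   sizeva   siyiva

Paminu: *tiyeva > tizeva > sizeva > siziva  (by unconditioned shift, unconditioned shift, vowel merger)
Only 'siziva' matches the regular Paminu development of *tiyeva.

siziva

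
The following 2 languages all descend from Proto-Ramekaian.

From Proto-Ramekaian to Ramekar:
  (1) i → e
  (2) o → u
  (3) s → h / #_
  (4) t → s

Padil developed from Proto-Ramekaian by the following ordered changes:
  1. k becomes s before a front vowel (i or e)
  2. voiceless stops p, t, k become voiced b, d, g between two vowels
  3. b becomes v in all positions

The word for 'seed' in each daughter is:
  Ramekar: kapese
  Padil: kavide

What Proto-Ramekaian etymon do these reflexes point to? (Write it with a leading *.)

*kapite

Position 4: Ramekar has e, Padil has i. Padil preserves i here (none of its changes turn any other segment into i), so the proto-segment is *i.
Position 5: Ramekar has s, Padil has d. Taking the neighbouring segments as reconstructed: Ramekar s could go back to *t or *s; Padil d could go back to *t or *d — the one source consistent with every daughter is *t.
Position 3: Ramekar has p, Padil has v. Ramekar preserves p here (none of its changes turn any other segment into p), so the proto-segment is *p.
Verify the candidate proto-form against each daughter:
Ramekar: start from *kapite.
  rule 1 (vowel merger): kapite → kapete
  rule 2: no change — kapete
  rule 3: no change — kapete
  rule 4 (unconditioned shift): kapete → kapese
  ⇒ Ramekar kapese
Padil: start from *kapite.
  rule 1: no change — kapite
  rule 2 (intervocalic voicing): kapite → kabide
  rule 3 (unconditioned shift): kabide → kavide
  ⇒ Padil kavide
*kapite is the unique common source.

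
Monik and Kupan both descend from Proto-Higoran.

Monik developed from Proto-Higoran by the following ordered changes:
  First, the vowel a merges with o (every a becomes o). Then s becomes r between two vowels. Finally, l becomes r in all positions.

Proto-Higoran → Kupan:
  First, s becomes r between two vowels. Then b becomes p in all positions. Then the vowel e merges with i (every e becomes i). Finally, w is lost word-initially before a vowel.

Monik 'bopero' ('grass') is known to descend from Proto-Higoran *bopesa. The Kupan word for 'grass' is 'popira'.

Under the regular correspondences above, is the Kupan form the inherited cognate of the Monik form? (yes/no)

Derive the expected Kupan reflex of *bopesa:
Kupan: start from *bopesa.
  rule 1 (rhotacism): bopesa → bopera
  rule 2 (unconditioned shift): bopera → popera
  rule 3 (vowel merger): popera → popira
  rule 4: no change — popira
  ⇒ Kupan popira
Kupan 'popira' matches the regular reflex exactly, so the pair is cognate.

yes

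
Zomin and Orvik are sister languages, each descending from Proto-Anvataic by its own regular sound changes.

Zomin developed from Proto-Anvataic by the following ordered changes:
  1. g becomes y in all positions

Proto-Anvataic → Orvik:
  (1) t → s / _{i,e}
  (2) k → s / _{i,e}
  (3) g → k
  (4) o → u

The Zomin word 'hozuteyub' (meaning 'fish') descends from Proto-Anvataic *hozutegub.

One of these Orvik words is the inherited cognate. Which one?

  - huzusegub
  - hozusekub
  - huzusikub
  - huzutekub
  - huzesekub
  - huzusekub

Orvik: *hozutegub
  hozutegub → hozusegub   [palatalisation]
  hozusegub (rule 2 does not apply)
  hozusegub → hozusekub   [unconditioned shift]
  hozusekub → huzusekub   [vowel merger]
  giving Orvik huzusekub.
Only 'huzusekub' matches the regular Orvik development of *hozutegub.

huzusekub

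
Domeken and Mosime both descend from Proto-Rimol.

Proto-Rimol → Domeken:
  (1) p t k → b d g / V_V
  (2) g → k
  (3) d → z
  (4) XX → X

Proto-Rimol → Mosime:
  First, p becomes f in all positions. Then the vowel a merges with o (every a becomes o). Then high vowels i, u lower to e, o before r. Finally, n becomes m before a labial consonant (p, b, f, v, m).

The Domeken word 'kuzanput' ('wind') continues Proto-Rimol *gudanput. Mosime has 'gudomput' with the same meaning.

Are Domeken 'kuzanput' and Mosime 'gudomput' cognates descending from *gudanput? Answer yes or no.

no

Derive the expected Mosime reflex of *gudanput:
Mosime: start from *gudanput.
  rule 1 (unconditioned shift): gudanput → gudanfut
  rule 2 (vowel merger): gudanfut → gudonfut
  rule 3: no change — gudonfut
  rule 4 (nasal place assimilation): gudonfut → gudomfut
  ⇒ Mosime gudomfut
The regular Mosime reflex would be 'gudomfut', but the attested form is 'gudomput'. The correspondence is irregular, so they are not cognates (the Mosime form has a different source).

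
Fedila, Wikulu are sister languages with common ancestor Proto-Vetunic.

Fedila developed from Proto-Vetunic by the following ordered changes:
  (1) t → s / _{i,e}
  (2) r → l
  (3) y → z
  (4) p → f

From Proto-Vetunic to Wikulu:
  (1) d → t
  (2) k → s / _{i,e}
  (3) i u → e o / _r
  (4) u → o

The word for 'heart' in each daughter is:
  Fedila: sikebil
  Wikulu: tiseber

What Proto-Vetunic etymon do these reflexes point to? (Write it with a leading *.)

*tikebir

Position 7: Fedila has l, Wikulu has r. Wikulu preserves r here (none of its changes turn any other segment into r), so the proto-segment is *r.
Position 3: Fedila has k, Wikulu has s. Fedila preserves k here (none of its changes turn any other segment into k), so the proto-segment is *k.
Position 6: Fedila has i, Wikulu has e. Fedila preserves i here (none of its changes turn any other segment into i), so the proto-segment is *i.
This points to *tikebir. Verify forward in each daughter:
Fedila: start from *tikebir.
  rule 1 (palatalisation): tikebir → sikebir
  rule 2 (unconditioned shift): sikebir → sikebil
  rule 3: no change — sikebil
  rule 4: no change — sikebil
  ⇒ Fedila sikebil
Wikulu: *tikebir
  tikebir (rule 1 does not apply)
  tikebir → tisebir   [palatalisation]
  tisebir → tiseber   [pre-rhotic lowering]
  tiseber (rule 4 does not apply)
  giving Wikulu tiseber.
No other proto-form is consistent with every reflex, so the reconstruction is *tikebir.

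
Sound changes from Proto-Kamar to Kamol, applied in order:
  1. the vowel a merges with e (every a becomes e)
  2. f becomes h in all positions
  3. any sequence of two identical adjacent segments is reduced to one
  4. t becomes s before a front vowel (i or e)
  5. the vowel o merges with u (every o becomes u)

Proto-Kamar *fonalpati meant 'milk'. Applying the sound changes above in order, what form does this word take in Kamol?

Kamol: start from *fonalpati.
  rule 1 (vowel merger): fonalpati → fonelpeti
  rule 2 (unconditioned shift): fonelpeti → honelpeti
  rule 3: no change — honelpeti
  rule 4 (palatalisation): honelpeti → honelpesi
  rule 5 (vowel merger): honelpesi → hunelpesi
  ⇒ Kamol hunelpesi

hunelpesi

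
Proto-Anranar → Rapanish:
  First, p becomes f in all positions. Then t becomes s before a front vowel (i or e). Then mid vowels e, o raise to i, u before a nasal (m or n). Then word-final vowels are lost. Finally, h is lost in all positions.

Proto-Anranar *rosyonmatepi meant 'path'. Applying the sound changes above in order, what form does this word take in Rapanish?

Rapanish: start from *rosyonmatepi.
  rule 1 (unconditioned shift): rosyonmatepi → rosyonmatefi
  rule 2 (palatalisation): rosyonmatefi → rosyonmasefi
  rule 3 (pre-nasal raising): rosyonmasefi → rosyunmasefi
  rule 4 (apocope): rosyunmasefi → rosyunmasef
  rule 5: no change — rosyunmasef
  ⇒ Rapanish rosyunmasef

rosyunmasef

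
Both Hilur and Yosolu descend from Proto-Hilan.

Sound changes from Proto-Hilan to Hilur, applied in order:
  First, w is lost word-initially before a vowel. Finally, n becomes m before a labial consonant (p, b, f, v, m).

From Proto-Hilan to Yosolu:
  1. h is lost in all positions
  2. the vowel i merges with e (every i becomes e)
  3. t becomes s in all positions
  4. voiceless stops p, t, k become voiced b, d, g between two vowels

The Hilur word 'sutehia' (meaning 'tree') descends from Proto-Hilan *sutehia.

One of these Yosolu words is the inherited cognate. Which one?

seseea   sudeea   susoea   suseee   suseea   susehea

Yosolu: *sutehia > suteia > suteea > suseea  (by h-loss, vowel merger, unconditioned shift)
Only 'suseea' matches the regular Yosolu development of *sutehia.

suseea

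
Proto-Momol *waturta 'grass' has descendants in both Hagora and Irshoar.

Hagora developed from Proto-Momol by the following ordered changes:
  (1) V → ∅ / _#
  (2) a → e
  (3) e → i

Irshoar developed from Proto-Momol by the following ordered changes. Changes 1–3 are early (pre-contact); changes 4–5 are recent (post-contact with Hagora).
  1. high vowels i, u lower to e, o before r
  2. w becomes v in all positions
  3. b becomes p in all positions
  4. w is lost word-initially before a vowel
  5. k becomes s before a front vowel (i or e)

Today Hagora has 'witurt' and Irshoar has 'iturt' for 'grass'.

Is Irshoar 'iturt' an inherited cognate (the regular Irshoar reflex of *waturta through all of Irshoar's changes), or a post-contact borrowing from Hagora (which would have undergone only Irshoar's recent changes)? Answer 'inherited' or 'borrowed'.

If inherited, *waturta would pass through all of Irshoar's changes:
Irshoar: *waturta > watorta > vatorta  (by pre-rhotic lowering, unconditioned shift)
If borrowed from Hagora 'witurt' after the early changes, it would undergo only the recent ones:
  rule 4 (glide loss): witurt → iturt
  rule 5 (palatalisation): no change (iturt)
  ⇒ as a loan: iturt
Irshoar 'iturt' matches the loan outcome 'iturt', not the inherited 'vatorta' — it skipped the early Irshoar changes, so it was borrowed from Hagora.

borrowed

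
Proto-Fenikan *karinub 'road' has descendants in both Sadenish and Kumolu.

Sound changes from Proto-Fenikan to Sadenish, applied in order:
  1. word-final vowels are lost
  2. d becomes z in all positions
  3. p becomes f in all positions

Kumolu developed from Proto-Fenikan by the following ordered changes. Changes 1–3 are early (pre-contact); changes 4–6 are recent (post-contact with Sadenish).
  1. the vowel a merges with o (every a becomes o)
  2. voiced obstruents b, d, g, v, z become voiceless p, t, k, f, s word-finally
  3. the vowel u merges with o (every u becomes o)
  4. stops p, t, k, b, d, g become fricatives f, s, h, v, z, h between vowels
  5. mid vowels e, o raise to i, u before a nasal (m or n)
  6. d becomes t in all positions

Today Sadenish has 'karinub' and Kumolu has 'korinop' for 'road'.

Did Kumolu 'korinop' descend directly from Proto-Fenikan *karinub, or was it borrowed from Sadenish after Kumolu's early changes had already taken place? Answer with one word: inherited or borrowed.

inherited

If inherited, *karinub would pass through all of Kumolu's changes:
Kumolu: *karinub > korinub > korinup > korinop  (by vowel merger, final devoicing, vowel merger)
If borrowed from Sadenish 'karinub' after the early changes, it would undergo only the recent ones:
  rule 4 (intervocalic lenition): no change (karinub)
  rule 5 (pre-nasal raising): no change (karinub)
  rule 6 (unconditioned shift): no change (karinub)
  ⇒ as a loan: karinub
Kumolu 'korinop' matches the inherited outcome exactly, so it is an inherited cognate, not a loan.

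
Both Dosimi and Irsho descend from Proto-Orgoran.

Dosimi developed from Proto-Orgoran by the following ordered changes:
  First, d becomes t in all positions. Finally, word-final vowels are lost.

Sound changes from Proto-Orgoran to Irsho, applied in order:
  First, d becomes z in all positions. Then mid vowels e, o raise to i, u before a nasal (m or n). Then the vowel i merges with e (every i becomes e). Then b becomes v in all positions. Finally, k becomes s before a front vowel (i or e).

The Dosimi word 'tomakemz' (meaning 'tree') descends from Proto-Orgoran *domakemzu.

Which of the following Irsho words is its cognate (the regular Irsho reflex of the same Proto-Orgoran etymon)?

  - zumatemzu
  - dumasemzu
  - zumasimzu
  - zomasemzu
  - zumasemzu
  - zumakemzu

Irsho: *domakemzu > zomakemzu > zumakimzu > zumakemzu > zumasemzu  (by unconditioned shift, pre-nasal raising, vowel merger, palatalisation)
The other candidates each miss or misapply at least one Irsho change.

zumasemzu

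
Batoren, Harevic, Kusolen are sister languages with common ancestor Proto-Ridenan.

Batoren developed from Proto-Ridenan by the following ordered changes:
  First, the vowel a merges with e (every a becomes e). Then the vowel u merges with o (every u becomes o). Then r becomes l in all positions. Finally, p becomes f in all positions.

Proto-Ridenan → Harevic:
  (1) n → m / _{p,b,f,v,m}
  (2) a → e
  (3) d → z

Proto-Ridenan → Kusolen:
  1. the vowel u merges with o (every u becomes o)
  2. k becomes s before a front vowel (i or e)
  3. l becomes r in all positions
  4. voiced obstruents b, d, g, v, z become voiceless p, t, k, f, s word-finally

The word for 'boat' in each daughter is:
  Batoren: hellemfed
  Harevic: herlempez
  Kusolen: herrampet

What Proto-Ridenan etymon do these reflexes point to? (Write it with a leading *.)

Position 3: Batoren has l, Harevic has r, Kusolen has r. Harevic preserves r here (none of its changes turn any other segment into r), so the proto-segment is *r.
Position 9: Batoren has d, Harevic has z, Kusolen has t. Batoren preserves d here (none of its changes turn any other segment into d), so the proto-segment is *d.
Position 4: Batoren has l, Harevic has l, Kusolen has r. Harevic preserves l here (none of its changes turn any other segment into l), so the proto-segment is *l.
Verify the candidate proto-form against each daughter:
Batoren: *herlamped
  herlamped → herlemped   [vowel merger]
  herlemped (rule 2 does not apply)
  herlemped → hellemped   [unconditioned shift]
  hellemped → hellemfed   [unconditioned shift]
  giving Batoren hellemfed.
Harevic: *herlamped
  herlamped (rule 1 does not apply)
  herlamped → herlemped   [vowel merger]
  herlemped → herlempez   [unconditioned shift]
  giving Harevic herlempez.
Kusolen: *herlamped > herramped > herrampet  (by unconditioned shift, final devoicing)
No other proto-form is consistent with every reflex, so the reconstruction is *herlamped.

*herlamped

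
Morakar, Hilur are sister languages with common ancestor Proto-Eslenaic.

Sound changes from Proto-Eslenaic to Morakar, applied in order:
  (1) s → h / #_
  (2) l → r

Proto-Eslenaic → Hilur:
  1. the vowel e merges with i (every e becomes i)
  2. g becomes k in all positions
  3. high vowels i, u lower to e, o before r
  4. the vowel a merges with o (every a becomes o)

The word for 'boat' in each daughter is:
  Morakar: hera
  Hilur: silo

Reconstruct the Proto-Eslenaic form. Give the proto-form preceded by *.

*sela

Position 3: Morakar has r, Hilur has l. Hilur preserves l here (none of its changes turn any other segment into l), so the proto-segment is *l.
Position 4: Morakar has a, Hilur has o. Morakar preserves a here (none of its changes turn any other segment into a), so the proto-segment is *a.
Position 2: Morakar has e, Hilur has i. Morakar preserves e here (none of its changes turn any other segment into e), so the proto-segment is *e.
Continuing position by position gives *sela; check it forward:
Morakar: start from *sela.
  rule 1 (debuccalisation): sela → hela
  rule 2 (unconditioned shift): hela → hera
  ⇒ Morakar hera
Hilur: *sela
  sela → sila   [vowel merger]
  sila (rule 2 does not apply)
  sila (rule 3 does not apply)
  sila → silo   [vowel merger]
  giving Hilur silo.
*sela is the unique common source.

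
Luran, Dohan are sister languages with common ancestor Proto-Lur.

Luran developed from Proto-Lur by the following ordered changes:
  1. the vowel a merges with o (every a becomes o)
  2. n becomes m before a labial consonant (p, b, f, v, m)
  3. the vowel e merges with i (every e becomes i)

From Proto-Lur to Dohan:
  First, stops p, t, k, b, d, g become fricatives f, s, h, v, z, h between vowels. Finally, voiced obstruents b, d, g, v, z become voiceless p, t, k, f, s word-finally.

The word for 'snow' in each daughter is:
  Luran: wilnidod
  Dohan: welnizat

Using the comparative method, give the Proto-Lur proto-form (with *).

*welnidad

Position 7: Luran has o, Dohan has a. Dohan preserves a here (none of its changes turn any other segment into a), so the proto-segment is *a.
Position 2: Luran has i, Dohan has e. Dohan preserves e here (none of its changes turn any other segment into e), so the proto-segment is *e.
Position 8: Luran has d, Dohan has t. Luran preserves d here (none of its changes turn any other segment into d), so the proto-segment is *d.
Continuing position by position gives *welnidad; check it forward:
Luran: *welnidad
  welnidad → welnidod   [vowel merger]
  welnidod (rule 2 does not apply)
  welnidod → wilnidod   [vowel merger]
  giving Luran wilnidod.
Dohan: *welnidad > welnizad > welnizat  (by intervocalic lenition, final devoicing)
No other proto-form is consistent with every reflex, so the reconstruction is *welnidad.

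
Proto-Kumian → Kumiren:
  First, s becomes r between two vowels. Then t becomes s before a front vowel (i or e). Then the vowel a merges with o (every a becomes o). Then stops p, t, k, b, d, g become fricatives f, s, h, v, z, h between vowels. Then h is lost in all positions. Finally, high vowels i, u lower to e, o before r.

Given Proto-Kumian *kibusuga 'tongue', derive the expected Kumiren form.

Kumiren: *kibusuga
  kibusuga → kiburuga   [rhotacism]
  kiburuga (rule 2 does not apply)
  kiburuga → kiburugo   [vowel merger]
  kiburugo → kivuruho   [intervocalic lenition]
  kivuruho → kivuruo   [h-loss]
  kivuruo → kivoruo   [pre-rhotic lowering]
  giving Kumiren kivoruo.

kivoruo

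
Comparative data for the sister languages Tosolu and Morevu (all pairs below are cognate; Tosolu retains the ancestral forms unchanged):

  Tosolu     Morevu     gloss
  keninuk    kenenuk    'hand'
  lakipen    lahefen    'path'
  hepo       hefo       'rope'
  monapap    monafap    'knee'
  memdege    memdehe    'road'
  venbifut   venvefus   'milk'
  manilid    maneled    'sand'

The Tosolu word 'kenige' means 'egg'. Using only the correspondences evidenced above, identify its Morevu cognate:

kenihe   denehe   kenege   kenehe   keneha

kenehe

manilid ~ maneled — Tosolu i corresponds to Morevu e after a consonant, before a consonant other than r, m, n, p, b, f, v.
memdege ~ memdehe — Tosolu g corresponds to Morevu h between vowels (before a front vowel).
Applying these to Tosolu 'kenige':
  kenige → kenege   (i→e after a consonant, before a consonant other than r, m, n, p, b, f, v)
  kenege → kenehe   (g→h between vowels (before a front vowel))
So the Morevu cognate is 'kenehe'.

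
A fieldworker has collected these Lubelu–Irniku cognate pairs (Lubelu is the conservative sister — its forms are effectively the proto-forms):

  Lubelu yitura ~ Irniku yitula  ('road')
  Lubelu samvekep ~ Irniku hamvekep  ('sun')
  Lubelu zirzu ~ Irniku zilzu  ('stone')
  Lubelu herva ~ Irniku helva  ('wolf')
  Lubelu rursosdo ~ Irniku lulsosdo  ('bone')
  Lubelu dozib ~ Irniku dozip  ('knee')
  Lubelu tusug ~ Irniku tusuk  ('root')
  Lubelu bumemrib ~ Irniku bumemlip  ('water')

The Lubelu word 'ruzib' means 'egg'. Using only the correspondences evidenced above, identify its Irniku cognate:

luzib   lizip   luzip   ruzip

luzip

rursosdo ~ lulsosdo — Lubelu r corresponds to Irniku l word-initially before a back vowel.
dozib ~ dozip, bumemrib ~ bumemlip — Lubelu b corresponds to Irniku p word-finally.
Applying these to Lubelu 'ruzib':
  ruzib → luzib   (r→l word-initially before a back vowel)
  luzib → luzip   (b→p word-finally)
So the Irniku cognate is 'luzip'.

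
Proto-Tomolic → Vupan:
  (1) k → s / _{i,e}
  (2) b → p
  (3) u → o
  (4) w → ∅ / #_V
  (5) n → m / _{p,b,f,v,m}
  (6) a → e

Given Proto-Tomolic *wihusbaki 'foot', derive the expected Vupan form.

ihospesi

Vupan: *wihusbaki > wihusbasi > wihuspasi > wihospasi > ihospasi > ihospesi  (by palatalisation, unconditioned shift, vowel merger, glide loss, vowel merger)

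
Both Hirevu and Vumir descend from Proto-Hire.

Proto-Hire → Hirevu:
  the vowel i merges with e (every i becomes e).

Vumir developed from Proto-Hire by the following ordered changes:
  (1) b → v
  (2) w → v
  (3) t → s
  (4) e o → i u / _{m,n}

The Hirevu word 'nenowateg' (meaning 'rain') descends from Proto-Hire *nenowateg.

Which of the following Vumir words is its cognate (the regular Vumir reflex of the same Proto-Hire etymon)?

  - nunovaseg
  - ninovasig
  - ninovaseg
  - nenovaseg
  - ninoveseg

ninovaseg

Vumir: *nenowateg
  nenowateg (rule 1 does not apply)
  nenowateg → nenovateg   [unconditioned shift]
  nenovateg → nenovaseg   [unconditioned shift]
  nenovaseg → ninovaseg   [pre-nasal raising]
  giving Vumir ninovaseg.
Only 'ninovaseg' matches the regular Vumir development of *nenowateg.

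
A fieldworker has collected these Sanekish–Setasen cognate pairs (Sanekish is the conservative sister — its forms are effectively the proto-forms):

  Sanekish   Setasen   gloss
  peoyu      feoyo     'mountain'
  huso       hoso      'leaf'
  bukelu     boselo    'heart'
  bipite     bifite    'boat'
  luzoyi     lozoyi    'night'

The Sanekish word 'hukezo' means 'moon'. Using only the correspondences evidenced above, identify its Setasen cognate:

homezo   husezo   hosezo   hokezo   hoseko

huso ~ hoso, bukelu ~ boselo — Sanekish u corresponds to Setasen o after a consonant, before a consonant other than r, m, n, p, b, f, v.
bukelu ~ boselo — Sanekish k corresponds to Setasen s between vowels (before a front vowel).
Applying these to Sanekish 'hukezo':
  hukezo → hokezo   (u→o after a consonant, before a consonant other than r, m, n, p, b, f, v)
  hokezo → hosezo   (k→s between vowels (before a front vowel))
So the Setasen cognate is 'hosezo'.

hosezo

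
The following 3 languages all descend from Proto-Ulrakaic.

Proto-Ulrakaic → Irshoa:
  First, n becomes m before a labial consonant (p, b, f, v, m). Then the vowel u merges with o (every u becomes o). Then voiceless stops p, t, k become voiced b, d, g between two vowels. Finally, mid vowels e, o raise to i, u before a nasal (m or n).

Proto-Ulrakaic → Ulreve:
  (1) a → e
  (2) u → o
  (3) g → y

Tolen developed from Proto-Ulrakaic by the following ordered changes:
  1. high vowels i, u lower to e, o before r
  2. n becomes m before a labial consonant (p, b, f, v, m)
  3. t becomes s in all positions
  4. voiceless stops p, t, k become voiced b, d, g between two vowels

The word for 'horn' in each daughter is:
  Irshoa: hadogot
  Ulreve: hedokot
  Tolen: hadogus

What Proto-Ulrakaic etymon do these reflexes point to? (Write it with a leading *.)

Position 2: Irshoa has a, Ulreve has e, Tolen has a. Irshoa preserves a here (none of its changes turn any other segment into a), so the proto-segment is *a.
Position 7: Irshoa has t, Ulreve has t, Tolen has s. Irshoa preserves t here (none of its changes turn any other segment into t), so the proto-segment is *t.
Position 5: Irshoa has g, Ulreve has k, Tolen has g. Ulreve preserves k here (none of its changes turn any other segment into k), so the proto-segment is *k.
This points to *hadokut. Verify forward in each daughter:
Irshoa: start from *hadokut.
  rule 1: no change — hadokut
  rule 2 (vowel merger): hadokut → hadokot
  rule 3 (intervocalic voicing): hadokot → hadogot
  rule 4: no change — hadogot
  ⇒ Irshoa hadogot
Ulreve: *hadokut
  hadokut → hedokut   [vowel merger]
  hedokut → hedokot   [vowel merger]
  hedokot (rule 3 does not apply)
  giving Ulreve hedokot.
Tolen: *hadokut
  hadokut (rule 1 does not apply)
  hadokut (rule 2 does not apply)
  hadokut → hadokus   [unconditioned shift]
  hadokus → hadogus   [intervocalic voicing]
  giving Tolen hadogus.
Only *hadokut yields all of Irshoa hadogot, Ulreve hedokot, Tolen hadogus.

*hadokut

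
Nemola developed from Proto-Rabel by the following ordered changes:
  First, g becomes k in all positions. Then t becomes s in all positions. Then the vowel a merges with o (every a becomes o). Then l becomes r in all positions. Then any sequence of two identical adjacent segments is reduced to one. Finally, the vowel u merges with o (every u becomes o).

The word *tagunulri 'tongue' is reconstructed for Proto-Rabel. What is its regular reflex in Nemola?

Nemola: *tagunulri > takunulri > sakunulri > sokunulri > sokunurri > sokunuri > sokonori  (by unconditioned shift, unconditioned shift, vowel merger, unconditioned shift, degemination, vowel merger)

sokonori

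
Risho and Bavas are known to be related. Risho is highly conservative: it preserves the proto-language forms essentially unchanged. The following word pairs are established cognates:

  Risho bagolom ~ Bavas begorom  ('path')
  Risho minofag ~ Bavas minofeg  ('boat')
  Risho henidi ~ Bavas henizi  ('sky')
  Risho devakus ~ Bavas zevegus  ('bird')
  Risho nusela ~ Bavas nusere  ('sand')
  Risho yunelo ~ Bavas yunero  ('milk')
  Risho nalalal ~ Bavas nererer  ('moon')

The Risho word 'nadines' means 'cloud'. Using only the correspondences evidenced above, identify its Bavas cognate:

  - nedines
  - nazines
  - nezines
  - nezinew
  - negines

bagolom ~ begorom, minofag ~ minofeg — Risho a corresponds to Bavas e after a consonant, before a consonant other than r, m, n, p, b, f, v.
henidi ~ henizi — Risho d corresponds to Bavas z between vowels (before a front vowel).
Applying these to Risho 'nadines':
  nadines → nedines   (a→e after a consonant, before a consonant other than r, m, n, p, b, f, v)
  nedines → nezines   (d→z between vowels (before a front vowel))
So the Bavas cognate is 'nezines'.

nezines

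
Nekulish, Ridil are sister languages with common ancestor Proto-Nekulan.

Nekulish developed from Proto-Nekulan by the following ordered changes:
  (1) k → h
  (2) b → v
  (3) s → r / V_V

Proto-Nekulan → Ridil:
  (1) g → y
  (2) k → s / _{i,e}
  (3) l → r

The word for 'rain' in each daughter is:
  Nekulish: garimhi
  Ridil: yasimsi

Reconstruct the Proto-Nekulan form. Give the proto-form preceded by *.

Position 6: Nekulish has h, Ridil has s. Taking the neighbouring segments as reconstructed: Nekulish h could go back to *k or *h; Ridil s could go back to *k or *s — the one source consistent with every daughter is *k.
Position 1: Nekulish has g, Ridil has y. Nekulish preserves g here (none of its changes turn any other segment into g), so the proto-segment is *g.
Position 3: Nekulish has r, Ridil has s. Taking the neighbouring segments as reconstructed: Nekulish r could go back to *s or *r; Ridil s could go back to *k or *s — the one source consistent with every daughter is *s.
Continuing position by position gives *gasimki; check it forward:
Nekulish: start from *gasimki.
  rule 1 (unconditioned shift): gasimki → gasimhi
  rule 2: no change — gasimhi
  rule 3 (rhotacism): gasimhi → garimhi
  ⇒ Nekulish garimhi
Ridil: *gasimki
  gasimki → yasimki   [unconditioned shift]
  yasimki → yasimsi   [palatalisation]
  yasimsi (rule 3 does not apply)
  giving Ridil yasimsi.
Only *gasimki yields all of Nekulish garimhi, Ridil yasimsi.

*gasimki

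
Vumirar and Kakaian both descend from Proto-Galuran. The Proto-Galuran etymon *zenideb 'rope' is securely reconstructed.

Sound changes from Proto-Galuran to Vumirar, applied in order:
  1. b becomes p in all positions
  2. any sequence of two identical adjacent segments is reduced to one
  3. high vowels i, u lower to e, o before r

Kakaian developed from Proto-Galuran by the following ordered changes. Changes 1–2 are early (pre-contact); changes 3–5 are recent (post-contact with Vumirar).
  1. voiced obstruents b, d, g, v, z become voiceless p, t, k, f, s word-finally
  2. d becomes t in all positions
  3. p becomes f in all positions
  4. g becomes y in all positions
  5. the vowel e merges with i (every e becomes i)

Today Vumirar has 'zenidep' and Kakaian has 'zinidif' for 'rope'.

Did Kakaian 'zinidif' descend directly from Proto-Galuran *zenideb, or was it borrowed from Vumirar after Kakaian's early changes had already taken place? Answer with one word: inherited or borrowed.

borrowed

If inherited, *zenideb would pass through all of Kakaian's changes:
Kakaian: *zenideb
  zenideb → zenidep   [final devoicing]
  zenidep → zenitep   [unconditioned shift]
  zenitep → zenitef   [unconditioned shift]
  zenitef (rule 4 does not apply)
  zenitef → zinitif   [vowel merger]
  giving Kakaian zinitif.
If borrowed from Vumirar 'zenidep' after the early changes, it would undergo only the recent ones:
  rule 3 (unconditioned shift): zenidep → zenidef
  rule 4 (unconditioned shift): no change (zenidef)
  rule 5 (vowel merger): zenidef → zinidif
  ⇒ as a loan: zinidif
Kakaian 'zinidif' matches the loan outcome 'zinidif', not the inherited 'zinitif' — it skipped the early Kakaian changes, so it was borrowed from Vumirar.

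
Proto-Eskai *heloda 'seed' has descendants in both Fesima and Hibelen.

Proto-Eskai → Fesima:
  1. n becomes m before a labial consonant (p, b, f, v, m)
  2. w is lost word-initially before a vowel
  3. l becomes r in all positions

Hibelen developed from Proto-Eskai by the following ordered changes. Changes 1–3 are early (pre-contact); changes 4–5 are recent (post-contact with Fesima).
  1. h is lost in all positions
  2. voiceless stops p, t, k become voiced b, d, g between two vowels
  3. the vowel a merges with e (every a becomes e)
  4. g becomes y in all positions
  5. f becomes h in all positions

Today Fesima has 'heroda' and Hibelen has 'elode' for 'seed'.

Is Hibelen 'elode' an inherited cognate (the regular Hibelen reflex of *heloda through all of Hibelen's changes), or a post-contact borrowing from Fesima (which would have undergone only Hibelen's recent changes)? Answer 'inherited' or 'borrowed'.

inherited

If inherited, *heloda would pass through all of Hibelen's changes:
Hibelen: *heloda
  heloda → eloda   [h-loss]
  eloda (rule 2 does not apply)
  eloda → elode   [vowel merger]
  elode (rule 4 does not apply)
  elode (rule 5 does not apply)
  giving Hibelen elode.
If borrowed from Fesima 'heroda' after the early changes, it would undergo only the recent ones:
  rule 4 (unconditioned shift): no change (heroda)
  rule 5 (unconditioned shift): no change (heroda)
  ⇒ as a loan: heroda
Hibelen 'elode' matches the inherited outcome exactly, so it is an inherited cognate, not a loan.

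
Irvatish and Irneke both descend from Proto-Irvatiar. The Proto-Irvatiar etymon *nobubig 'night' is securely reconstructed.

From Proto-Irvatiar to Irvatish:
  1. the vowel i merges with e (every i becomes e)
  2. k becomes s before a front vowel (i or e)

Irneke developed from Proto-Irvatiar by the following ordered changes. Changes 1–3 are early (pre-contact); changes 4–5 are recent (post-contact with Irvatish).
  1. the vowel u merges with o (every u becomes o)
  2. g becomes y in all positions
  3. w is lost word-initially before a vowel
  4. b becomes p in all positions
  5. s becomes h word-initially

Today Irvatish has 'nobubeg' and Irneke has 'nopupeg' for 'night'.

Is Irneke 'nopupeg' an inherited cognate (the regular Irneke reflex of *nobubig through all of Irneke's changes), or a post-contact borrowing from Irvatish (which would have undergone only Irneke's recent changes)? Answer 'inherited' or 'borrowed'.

If inherited, *nobubig would pass through all of Irneke's changes:
Irneke: start from *nobubig.
  rule 1 (vowel merger): nobubig → nobobig
  rule 2 (unconditioned shift): nobobig → nobobiy
  rule 3: no change — nobobiy
  rule 4 (unconditioned shift): nobobiy → nopopiy
  rule 5: no change — nopopiy
  ⇒ Irneke nopopiy
If borrowed from Irvatish 'nobubeg' after the early changes, it would undergo only the recent ones:
  rule 4 (unconditioned shift): nobubeg → nopupeg
  rule 5 (debuccalisation): no change (nopupeg)
  ⇒ as a loan: nopupeg
Irneke 'nopupeg' matches the loan outcome 'nopupeg', not the inherited 'nopopiy' — it skipped the early Irneke changes, so it was borrowed from Irvatish.

borrowed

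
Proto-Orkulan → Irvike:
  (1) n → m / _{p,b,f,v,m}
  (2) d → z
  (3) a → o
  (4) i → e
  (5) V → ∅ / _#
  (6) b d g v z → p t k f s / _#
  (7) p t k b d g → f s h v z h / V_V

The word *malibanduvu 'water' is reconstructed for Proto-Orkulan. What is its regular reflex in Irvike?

molevonzuf

Irvike: *malibanduvu > malibanzuvu > molibonzuvu > molebonzuvu > molebonzuv > molebonzuf > molevonzuf  (by unconditioned shift, vowel merger, vowel merger, apocope, final devoicing, intervocalic lenition)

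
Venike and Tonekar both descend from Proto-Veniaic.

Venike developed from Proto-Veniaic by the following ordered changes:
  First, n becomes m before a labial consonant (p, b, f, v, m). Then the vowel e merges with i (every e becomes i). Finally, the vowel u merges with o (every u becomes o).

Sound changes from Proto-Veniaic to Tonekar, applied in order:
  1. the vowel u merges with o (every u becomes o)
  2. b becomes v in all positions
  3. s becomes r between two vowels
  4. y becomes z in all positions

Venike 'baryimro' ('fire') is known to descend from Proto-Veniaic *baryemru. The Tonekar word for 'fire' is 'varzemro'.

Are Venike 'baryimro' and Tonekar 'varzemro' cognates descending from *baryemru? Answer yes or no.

Derive the expected Tonekar reflex of *baryemru:
Tonekar: *baryemru > baryemro > varyemro > varzemro  (by vowel merger, unconditioned shift, unconditioned shift)
Tonekar 'varzemro' matches the regular reflex exactly, so the pair is cognate.

yes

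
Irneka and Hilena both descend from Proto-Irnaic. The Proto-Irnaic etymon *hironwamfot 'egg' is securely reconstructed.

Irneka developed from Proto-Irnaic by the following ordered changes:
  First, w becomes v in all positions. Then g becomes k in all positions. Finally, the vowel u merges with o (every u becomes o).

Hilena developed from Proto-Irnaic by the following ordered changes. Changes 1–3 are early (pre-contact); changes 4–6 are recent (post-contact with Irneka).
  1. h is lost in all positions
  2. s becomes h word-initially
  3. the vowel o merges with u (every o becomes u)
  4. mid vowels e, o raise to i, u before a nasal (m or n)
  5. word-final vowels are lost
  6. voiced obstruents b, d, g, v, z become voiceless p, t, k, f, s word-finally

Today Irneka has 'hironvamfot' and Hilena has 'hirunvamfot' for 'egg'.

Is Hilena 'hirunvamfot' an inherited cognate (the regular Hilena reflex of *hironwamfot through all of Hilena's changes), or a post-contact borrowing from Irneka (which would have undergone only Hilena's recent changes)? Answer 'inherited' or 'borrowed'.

If inherited, *hironwamfot would pass through all of Hilena's changes:
Hilena: start from *hironwamfot.
  rule 1 (h-loss): hironwamfot → ironwamfot
  rule 2: no change — ironwamfot
  rule 3 (vowel merger): ironwamfot → irunwamfut
  rule 4: no change — irunwamfut
  rule 5: no change — irunwamfut
  rule 6: no change — irunwamfut
  ⇒ Hilena irunwamfut
If borrowed from Irneka 'hironvamfot' after the early changes, it would undergo only the recent ones:
  rule 4 (pre-nasal raising): hironvamfot → hirunvamfot
  rule 5 (apocope): no change (hirunvamfot)
  rule 6 (final devoicing): no change (hirunvamfot)
  ⇒ as a loan: hirunvamfot
Hilena 'hirunvamfot' matches the loan outcome 'hirunvamfot', not the inherited 'irunwamfut' — it skipped the early Hilena changes, so it was borrowed from Irneka.

borrowed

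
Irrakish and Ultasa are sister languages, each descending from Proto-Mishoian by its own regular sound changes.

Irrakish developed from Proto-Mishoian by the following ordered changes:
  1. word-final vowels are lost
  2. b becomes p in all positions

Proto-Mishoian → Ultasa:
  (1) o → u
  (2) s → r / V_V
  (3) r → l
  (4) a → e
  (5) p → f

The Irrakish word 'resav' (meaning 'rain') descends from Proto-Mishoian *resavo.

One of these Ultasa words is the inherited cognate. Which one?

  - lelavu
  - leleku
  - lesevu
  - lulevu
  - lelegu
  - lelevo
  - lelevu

Ultasa: start from *resavo.
  rule 1 (vowel merger): resavo → resavu
  rule 2 (rhotacism): resavu → reravu
  rule 3 (unconditioned shift): reravu → lelavu
  rule 4 (vowel merger): lelavu → lelevu
  rule 5: no change — lelevu
  ⇒ Ultasa lelevu

lelevu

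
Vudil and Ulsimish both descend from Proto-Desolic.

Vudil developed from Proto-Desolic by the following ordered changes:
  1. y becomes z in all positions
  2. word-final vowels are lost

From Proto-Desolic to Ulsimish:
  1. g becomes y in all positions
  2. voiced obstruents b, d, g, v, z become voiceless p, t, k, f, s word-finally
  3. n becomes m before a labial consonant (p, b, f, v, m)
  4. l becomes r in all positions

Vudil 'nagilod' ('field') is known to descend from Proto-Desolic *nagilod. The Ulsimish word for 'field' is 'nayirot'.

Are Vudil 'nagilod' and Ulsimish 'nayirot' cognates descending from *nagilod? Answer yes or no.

yes

Derive the expected Ulsimish reflex of *nagilod:
Ulsimish: *nagilod
  nagilod → nayilod   [unconditioned shift]
  nayilod → nayilot   [final devoicing]
  nayilot (rule 3 does not apply)
  nayilot → nayirot   [unconditioned shift]
  giving Ulsimish nayirot.
Ulsimish 'nayirot' matches the regular reflex exactly, so the pair is cognate.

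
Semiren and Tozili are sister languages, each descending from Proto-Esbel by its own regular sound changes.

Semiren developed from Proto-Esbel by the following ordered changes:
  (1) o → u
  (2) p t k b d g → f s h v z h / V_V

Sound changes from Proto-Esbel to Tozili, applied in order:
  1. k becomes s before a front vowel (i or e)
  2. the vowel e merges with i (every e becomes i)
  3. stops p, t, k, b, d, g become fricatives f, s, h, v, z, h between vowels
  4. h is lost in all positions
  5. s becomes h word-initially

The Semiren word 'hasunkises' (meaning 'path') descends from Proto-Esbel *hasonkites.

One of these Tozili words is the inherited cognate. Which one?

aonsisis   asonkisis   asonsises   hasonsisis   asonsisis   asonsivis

Tozili: *hasonkites
  hasonkites → hasonsites   [palatalisation]
  hasonsites → hasonsitis   [vowel merger]
  hasonsitis → hasonsisis   [intervocalic lenition]
  hasonsisis → asonsisis   [h-loss]
  asonsisis (rule 5 does not apply)
  giving Tozili asonsisis.
Among the options, 'asonsisis' alone shows every Tozili change applied in order.

asonsisis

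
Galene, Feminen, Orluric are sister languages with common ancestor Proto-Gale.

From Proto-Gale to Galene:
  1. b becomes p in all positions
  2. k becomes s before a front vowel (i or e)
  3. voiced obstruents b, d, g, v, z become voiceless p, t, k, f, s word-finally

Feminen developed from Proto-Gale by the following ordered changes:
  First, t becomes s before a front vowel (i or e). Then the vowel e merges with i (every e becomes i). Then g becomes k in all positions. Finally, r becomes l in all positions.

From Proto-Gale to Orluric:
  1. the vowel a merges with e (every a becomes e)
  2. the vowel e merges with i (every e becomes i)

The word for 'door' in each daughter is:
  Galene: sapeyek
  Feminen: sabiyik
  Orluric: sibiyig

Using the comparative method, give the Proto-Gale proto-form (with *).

Position 6: Galene has e, Feminen has i, Orluric has i. Galene preserves e here (none of its changes turn any other segment into e), so the proto-segment is *e.
Position 7: Galene has k, Feminen has k, Orluric has g. Orluric preserves g here (none of its changes turn any other segment into g), so the proto-segment is *g.
Continuing position by position gives *sabeyeg; check it forward:
Galene: start from *sabeyeg.
  rule 1 (unconditioned shift): sabeyeg → sapeyeg
  rule 2: no change — sapeyeg
  rule 3 (final devoicing): sapeyeg → sapeyek
  ⇒ Galene sapeyek
Feminen: *sabeyeg
  sabeyeg (rule 1 does not apply)
  sabeyeg → sabiyig   [vowel merger]
  sabiyig → sabiyik   [unconditioned shift]
  sabiyik (rule 4 does not apply)
  giving Feminen sabiyik.
Orluric: *sabeyeg
  sabeyeg → sebeyeg   [vowel merger]
  sebeyeg → sibiyig   [vowel merger]
  giving Orluric sibiyig.
*sabeyeg is the unique common source.

*sabeyeg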